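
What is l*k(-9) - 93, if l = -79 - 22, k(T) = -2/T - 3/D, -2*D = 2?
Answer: -3766/9 ≈ -418.44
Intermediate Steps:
D = -1 (D = -1/2*2 = -1)
k(T) = 3 - 2/T (k(T) = -2/T - 3/(-1) = -2/T - 3*(-1) = -2/T + 3 = 3 - 2/T)
l = -101
l*k(-9) - 93 = -101*(3 - 2/(-9)) - 93 = -101*(3 - 2*(-1/9)) - 93 = -101*(3 + 2/9) - 93 = -101*29/9 - 93 = -2929/9 - 93 = -3766/9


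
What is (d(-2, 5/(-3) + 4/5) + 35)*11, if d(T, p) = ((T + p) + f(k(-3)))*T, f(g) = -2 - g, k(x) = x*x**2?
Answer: -1529/15 ≈ -101.93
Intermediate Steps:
k(x) = x**3
d(T, p) = T*(25 + T + p) (d(T, p) = ((T + p) + (-2 - 1*(-3)**3))*T = ((T + p) + (-2 - 1*(-27)))*T = ((T + p) + (-2 + 27))*T = ((T + p) + 25)*T = (25 + T + p)*T = T*(25 + T + p))
(d(-2, 5/(-3) + 4/5) + 35)*11 = (-2*(25 - 2 + (5/(-3) + 4/5)) + 35)*11 = (-2*(25 - 2 + (5*(-1/3) + 4*(1/5))) + 35)*11 = (-2*(25 - 2 + (-5/3 + 4/5)) + 35)*11 = (-2*(25 - 2 - 13/15) + 35)*11 = (-2*332/15 + 35)*11 = (-664/15 + 35)*11 = -139/15*11 = -1529/15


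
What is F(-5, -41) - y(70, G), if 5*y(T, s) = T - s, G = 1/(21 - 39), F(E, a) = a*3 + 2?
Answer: -12151/90 ≈ -135.01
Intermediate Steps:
F(E, a) = 2 + 3*a (F(E, a) = 3*a + 2 = 2 + 3*a)
G = -1/18 (G = 1/(-18) = -1/18 ≈ -0.055556)
y(T, s) = -s/5 + T/5 (y(T, s) = (T - s)/5 = -s/5 + T/5)
F(-5, -41) - y(70, G) = (2 + 3*(-41)) - (-1/5*(-1/18) + (1/5)*70) = (2 - 123) - (1/90 + 14) = -121 - 1*1261/90 = -121 - 1261/90 = -12151/90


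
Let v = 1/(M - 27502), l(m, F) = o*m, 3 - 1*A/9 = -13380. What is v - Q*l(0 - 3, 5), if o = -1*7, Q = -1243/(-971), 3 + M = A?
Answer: -2426064055/90246682 ≈ -26.883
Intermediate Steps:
A = 120447 (A = 27 - 9*(-13380) = 27 + 120420 = 120447)
M = 120444 (M = -3 + 120447 = 120444)
Q = 1243/971 (Q = -1243*(-1/971) = 1243/971 ≈ 1.2801)
o = -7
l(m, F) = -7*m
v = 1/92942 (v = 1/(120444 - 27502) = 1/92942 ≈ 1.0759e-5)
v - Q*l(0 - 3, 5) = 1/92942 - 1243*(-7*(0 - 3))/971 = 1/92942 - 1243*(-7*(-3))/971 = 1/92942 - 1243*21/971 = 1/92942 - 1*26103/971 = 1/92942 - 26103/971 = -2426064055/90246682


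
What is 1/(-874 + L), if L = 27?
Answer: -1/847 ≈ -0.0011806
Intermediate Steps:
1/(-874 + L) = 1/(-874 + 27) = 1/(-847) = -1/847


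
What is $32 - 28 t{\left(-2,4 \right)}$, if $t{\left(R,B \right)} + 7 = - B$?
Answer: $340$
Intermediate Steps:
$t{\left(R,B \right)} = -7 - B$
$32 - 28 t{\left(-2,4 \right)} = 32 - 28 \left(-7 - 4\right) = 32 - -308 = 32 + 308 = 340$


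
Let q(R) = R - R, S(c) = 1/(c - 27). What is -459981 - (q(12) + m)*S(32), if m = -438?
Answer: -2299467/5 ≈ -4.5989e+5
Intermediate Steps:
S(c) = 1/(-27 + c)
q(R) = 0
-459981 - (q(12) + m)*S(32) = -459981 - (0 - 438)/(-27 + 32) = -459981 - (-438)/5 = -459981 - 1*(-438/5) = -459981 + 438/5 = -2299467/5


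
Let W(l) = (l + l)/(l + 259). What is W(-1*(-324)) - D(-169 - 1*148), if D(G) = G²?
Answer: -58584439/583 ≈ -1.0049e+5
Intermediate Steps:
W(l) = 2*l/(259 + l) (W(l) = (2*l)/(259 + l) = 2*l/(259 + l))
W(-1*(-324)) - D(-169 - 1*148) = 2*(-1*(-324))/(259 - 1*(-324)) - (-169 - 1*148)² = 2*324/(259 + 324) - (-169 - 148)² = 2*324/583 - 1*(-317)² = 2*324*(1/583) - 1*100489 = 648/583 - 100489 = -58584439/583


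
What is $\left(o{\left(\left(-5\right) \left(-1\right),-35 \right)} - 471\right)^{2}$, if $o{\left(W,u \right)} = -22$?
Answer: $243049$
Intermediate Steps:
$\left(o{\left(\left(-5\right) \left(-1\right),-35 \right)} - 471\right)^{2} = \left(-22 - 471\right)^{2} = \left(-493\right)^{2} = 243049$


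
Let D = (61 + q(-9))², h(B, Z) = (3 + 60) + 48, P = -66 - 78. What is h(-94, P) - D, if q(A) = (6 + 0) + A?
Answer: -3253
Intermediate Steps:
P = -144
q(A) = 6 + A
h(B, Z) = 111 (h(B, Z) = 63 + 48 = 111)
D = 3364 (D = (61 + (6 - 9))² = (61 - 3)² = 58² = 3364)
h(-94, P) - D = 111 - 1*3364 = 111 - 3364 = -3253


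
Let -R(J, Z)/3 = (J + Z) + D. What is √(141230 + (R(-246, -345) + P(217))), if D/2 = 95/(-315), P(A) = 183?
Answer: 4*√3946614/21 ≈ 378.40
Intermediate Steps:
D = -38/63 (D = 2*(95/(-315)) = 2*(95*(-1/315)) = 2*(-19/63) = -38/63 ≈ -0.60317)
R(J, Z) = 38/21 - 3*J - 3*Z (R(J, Z) = -3*((J + Z) - 38/63) = -3*(-38/63 + J + Z) = 38/21 - 3*J - 3*Z)
√(141230 + (R(-246, -345) + P(217))) = √(141230 + ((38/21 - 3*(-246) - 3*(-345)) + 183)) = √(141230 + ((38/21 + 738 + 1035) + 183)) = √(141230 + (37271/21 + 183)) = √(141230 + 41114/21) = √(3006944/21) = 4*√3946614/21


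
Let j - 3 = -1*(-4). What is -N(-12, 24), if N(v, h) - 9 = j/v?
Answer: -101/12 ≈ -8.4167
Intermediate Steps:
j = 7 (j = 3 - 1*(-4) = 3 + 4 = 7)
N(v, h) = 9 + 7/v
-N(-12, 24) = -(9 + 7/(-12)) = -(9 + 7*(-1/12)) = -(9 - 7/12) = -1*101/12 = -101/12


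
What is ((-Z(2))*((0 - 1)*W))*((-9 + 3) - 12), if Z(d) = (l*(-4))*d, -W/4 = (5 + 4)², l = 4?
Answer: -186624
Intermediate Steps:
W = -324 (W = -4*(5 + 4)² = -4*9² = -4*81 = -324)
Z(d) = -16*d (Z(d) = (4*(-4))*d = -16*d)
((-Z(2))*((0 - 1)*W))*((-9 + 3) - 12) = ((-(-16)*2)*((0 - 1)*(-324)))*((-9 + 3) - 12) = ((-1*(-32))*(-1*(-324)))*(-6 - 12) = (32*324)*(-18) = 10368*(-18) = -186624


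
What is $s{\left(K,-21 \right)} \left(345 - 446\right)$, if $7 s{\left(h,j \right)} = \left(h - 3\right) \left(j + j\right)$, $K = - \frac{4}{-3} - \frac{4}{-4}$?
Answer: $-404$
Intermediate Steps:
$K = \frac{7}{3}$ ($K = \left(-4\right) \left(- \frac{1}{3}\right) - -1 = \frac{4}{3} + 1 = \frac{7}{3} \approx 2.3333$)
$s{\left(h,j \right)} = \frac{2 j \left(-3 + h\right)}{7}$ ($s{\left(h,j \right)} = \frac{\left(h - 3\right) \left(j + j\right)}{7} = \frac{\left(-3 + h\right) 2 j}{7} = \frac{2 j \left(-3 + h\right)}{7}$)
$s{\left(K,-21 \right)} \left(345 - 446\right) = \frac{2}{7} \left(-21\right) \left(-3 + \frac{7}{3}\right) \left(345 - 446\right) = \frac{2}{7} \left(-21\right) \left(- \frac{2}{3}\right) \left(-101\right) = 4 \left(-101\right) = -404$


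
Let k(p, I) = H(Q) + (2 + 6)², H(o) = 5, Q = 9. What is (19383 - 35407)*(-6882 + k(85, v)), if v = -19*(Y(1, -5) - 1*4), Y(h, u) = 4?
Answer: 109171512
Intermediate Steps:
v = 0 (v = -19*(4 - 1*4) = -19*(4 - 4) = -19*0 = 0)
k(p, I) = 69 (k(p, I) = 5 + (2 + 6)² = 5 + 8² = 5 + 64 = 69)
(19383 - 35407)*(-6882 + k(85, v)) = (19383 - 35407)*(-6882 + 69) = -16024*(-6813) = 109171512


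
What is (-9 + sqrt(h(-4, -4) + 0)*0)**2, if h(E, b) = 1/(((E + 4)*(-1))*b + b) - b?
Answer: 81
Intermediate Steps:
h(E, b) = 1/(b + b*(-4 - E)) - b (h(E, b) = 1/(((4 + E)*(-1))*b + b) - b = 1/((-4 - E)*b + b) - b = 1/(b*(-4 - E) + b) - b = 1/(b + b*(-4 - E)) - b)
(-9 + sqrt(h(-4, -4) + 0)*0)**2 = (-9 + sqrt((-1 - 3*(-4)**2 - 1*(-4)*(-4)**2)/((-4)*(3 - 4)) + 0)*0)**2 = (-9 + sqrt(-1/4*(-1 - 3*16 - 1*(-4)*16)/(-1) + 0)*0)**2 = (-9 + sqrt(-1/4*(-1)*(-1 - 48 + 64) + 0)*0)**2 = (-9 + sqrt(-1/4*(-1)*15 + 0)*0)**2 = (-9 + sqrt(15/4 + 0)*0)**2 = (-9 + sqrt(15/4)*0)**2 = (-9 + (sqrt(15)/2)*0)**2 = (-9 + 0)**2 = (-9)**2 = 81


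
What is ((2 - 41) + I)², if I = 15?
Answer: 576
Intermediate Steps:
((2 - 41) + I)² = ((2 - 41) + 15)² = (-39 + 15)² = (-24)² = 576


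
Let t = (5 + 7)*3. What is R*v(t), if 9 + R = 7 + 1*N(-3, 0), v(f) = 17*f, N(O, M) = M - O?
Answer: 612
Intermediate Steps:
t = 36 (t = 12*3 = 36)
R = 1 (R = -9 + (7 + 1*(0 - 1*(-3))) = -9 + (7 + 1*(0 + 3)) = -9 + (7 + 1*3) = -9 + (7 + 3) = -9 + 10 = 1)
R*v(t) = 1*(17*36) = 1*612 = 612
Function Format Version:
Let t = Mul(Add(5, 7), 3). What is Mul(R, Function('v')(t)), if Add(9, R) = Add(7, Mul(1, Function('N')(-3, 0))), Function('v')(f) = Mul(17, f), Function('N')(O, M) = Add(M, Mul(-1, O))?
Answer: 612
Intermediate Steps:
t = 36 (t = Mul(12, 3) = 36)
R = 1 (R = Add(-9, Add(7, Mul(1, Add(0, Mul(-1, -3))))) = Add(-9, Add(7, Mul(1, Add(0, 3)))) = Add(-9, Add(7, Mul(1, 3))) = Add(-9, Add(7, 3)) = Add(-9, 10) = 1)
Mul(R, Function('v')(t)) = Mul(1, Mul(17, 36)) = Mul(1, 612) = 612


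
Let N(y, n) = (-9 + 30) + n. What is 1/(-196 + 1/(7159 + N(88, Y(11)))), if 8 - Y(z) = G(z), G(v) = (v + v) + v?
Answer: -7155/1402379 ≈ -0.0051020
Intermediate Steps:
G(v) = 3*v (G(v) = 2*v + v = 3*v)
Y(z) = 8 - 3*z
N(y, n) = 21 + n
1/(-196 + 1/(7159 + N(88, Y(11)))) = 1/(-196 + 1/(7159 + (21 + (8 - 3*11)))) = 1/(-196 + 1/(7159 + (21 + (8 - 33)))) = 1/(-196 + 1/(7159 + (21 - 25))) = 1/(-196 + 1/(7159 - 4)) = 1/(-196 + 1/7155) = 1/(-1402379/7155) = -7155/1402379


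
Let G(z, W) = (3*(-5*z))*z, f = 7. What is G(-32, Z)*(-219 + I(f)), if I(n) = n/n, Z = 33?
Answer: 3348480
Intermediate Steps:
I(n) = 1
G(z, W) = -15*z**2 (G(z, W) = (-15*z)*z = -15*z**2)
G(-32, Z)*(-219 + I(f)) = (-15*(-32)**2)*(-219 + 1) = -15*1024*(-218) = -15360*(-218) = 3348480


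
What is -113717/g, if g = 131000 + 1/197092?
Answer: -22412710964/25819052001 ≈ -0.86807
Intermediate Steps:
g = 25819052001/197092 (g = 131000 + 1/197092 = 25819052001/197092 ≈ 1.3100e+5)
-113717/g = -113717/25819052001/197092 = -113717*197092/25819052001 = -22412710964/25819052001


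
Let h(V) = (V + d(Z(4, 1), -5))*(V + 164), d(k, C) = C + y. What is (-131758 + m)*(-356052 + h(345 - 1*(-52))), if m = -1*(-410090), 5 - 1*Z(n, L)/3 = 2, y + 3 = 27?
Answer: -34144656432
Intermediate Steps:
y = 24 (y = -3 + 27 = 24)
Z(n, L) = 9 (Z(n, L) = 15 - 3*2 = 15 - 6 = 9)
d(k, C) = 24 + C (d(k, C) = C + 24 = 24 + C)
m = 410090
h(V) = (19 + V)*(164 + V) (h(V) = (V + (24 - 5))*(V + 164) = (V + 19)*(164 + V) = (19 + V)*(164 + V))
(-131758 + m)*(-356052 + h(345 - 1*(-52))) = (-131758 + 410090)*(-356052 + (3116 + (345 - 1*(-52))² + 183*(345 - 1*(-52)))) = 278332*(-356052 + (3116 + (345 + 52)² + 183*(345 + 52))) = 278332*(-356052 + (3116 + 397² + 183*397)) = 278332*(-356052 + (3116 + 157609 + 72651)) = 278332*(-356052 + 233376) = 278332*(-122676) = -34144656432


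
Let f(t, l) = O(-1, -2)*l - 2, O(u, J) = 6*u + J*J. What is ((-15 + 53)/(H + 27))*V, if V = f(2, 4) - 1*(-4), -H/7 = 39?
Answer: 38/41 ≈ 0.92683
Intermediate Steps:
H = -273 (H = -7*39 = -273)
O(u, J) = J² + 6*u (O(u, J) = 6*u + J² = J² + 6*u)
f(t, l) = -2 - 2*l (f(t, l) = ((-2)² + 6*(-1))*l - 2 = (4 - 6)*l - 2 = -2*l - 2 = -2 - 2*l)
V = -6 (V = (-2 - 2*4) - 1*(-4) = (-2 - 8) + 4 = -10 + 4 = -6)
((-15 + 53)/(H + 27))*V = ((-15 + 53)/(-273 + 27))*(-6) = (38/(-246))*(-6) = (38*(-1/246))*(-6) = -19/123*(-6) = 38/41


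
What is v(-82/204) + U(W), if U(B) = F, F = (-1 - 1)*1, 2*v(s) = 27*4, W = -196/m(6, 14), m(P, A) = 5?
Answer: 52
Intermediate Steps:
W = -196/5 ≈ -39.200
v(s) = 54 (v(s) = (27*4)/2 = (1/2)*108 = 54)
F = -2 (F = -2*1 = -2)
U(B) = -2
v(-82/204) + U(W) = 54 - 2 = 52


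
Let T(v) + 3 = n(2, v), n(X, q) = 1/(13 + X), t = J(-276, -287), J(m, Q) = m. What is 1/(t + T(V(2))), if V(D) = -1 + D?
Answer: -15/4184 ≈ -0.0035851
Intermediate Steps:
t = -276
T(v) = -44/15 (T(v) = -3 + 1/(13 + 2) = -3 + 1/15 = -44/15)
1/(t + T(V(2))) = 1/(-276 - 44/15) = 1/(-4184/15) = -15/4184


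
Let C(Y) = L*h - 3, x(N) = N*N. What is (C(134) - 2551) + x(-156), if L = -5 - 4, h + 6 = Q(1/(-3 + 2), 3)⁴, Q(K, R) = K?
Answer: 21827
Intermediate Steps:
x(N) = N²
h = -5 (h = -6 + (1/(-3 + 2))⁴ = -6 + (1/(-1))⁴ = -6 + (-1)⁴ = -6 + 1 = -5)
L = -9
C(Y) = 42 (C(Y) = -9*(-5) - 3 = 45 - 3 = 42)
(C(134) - 2551) + x(-156) = (42 - 2551) + (-156)² = -2509 + 24336 = 21827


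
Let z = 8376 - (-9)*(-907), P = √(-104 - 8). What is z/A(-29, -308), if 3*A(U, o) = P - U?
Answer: 18531/953 - 2556*I*√7/953 ≈ 19.445 - 7.0961*I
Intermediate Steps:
P = 4*I*√7 (P = √(-112) = 4*I*√7 ≈ 10.583*I)
A(U, o) = -U/3 + 4*I*√7/3 (A(U, o) = (4*I*√7 - U)/3 = (-U + 4*I*√7)/3 = -U/3 + 4*I*√7/3)
z = 213 (z = 8376 - 1*8163 = 8376 - 8163 = 213)
z/A(-29, -308) = 213/(-⅓*(-29) + 4*I*√7/3) = 213/(29/3 + 4*I*√7/3)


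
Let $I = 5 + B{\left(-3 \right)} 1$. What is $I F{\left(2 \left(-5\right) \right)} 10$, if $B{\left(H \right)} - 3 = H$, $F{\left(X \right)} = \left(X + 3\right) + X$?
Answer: $-850$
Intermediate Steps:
$F{\left(X \right)} = 3 + 2 X$ ($F{\left(X \right)} = \left(3 + X\right) + X = 3 + 2 X$)
$B{\left(H \right)} = 3 + H$
$I = 5$ ($I = 5 + \left(3 - 3\right) 1 = 5 + 0 \cdot 1 = 5 + 0 = 5$)
$I F{\left(2 \left(-5\right) \right)} 10 = 5 \left(3 + 2 \cdot 2 \left(-5\right)\right) 10 = 5 \left(3 + 2 \left(-10\right)\right) 10 = 5 \left(3 - 20\right) 10 = 5 \left(-17\right) 10 = \left(-85\right) 10 = -850$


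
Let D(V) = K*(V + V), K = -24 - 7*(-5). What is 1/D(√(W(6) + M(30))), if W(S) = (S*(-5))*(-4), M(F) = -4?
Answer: √29/1276 ≈ 0.0042204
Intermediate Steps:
K = 11 (K = -24 + 35 = 11)
W(S) = 20*S (W(S) = -5*S*(-4) = 20*S)
D(V) = 22*V (D(V) = 11*(V + V) = 11*(2*V) = 22*V)
1/D(√(W(6) + M(30))) = 1/(22*√(20*6 - 4)) = 1/(22*√(120 - 4)) = 1/(22*√116) = 1/(22*(2*√29)) = 1/(44*√29) = √29/1276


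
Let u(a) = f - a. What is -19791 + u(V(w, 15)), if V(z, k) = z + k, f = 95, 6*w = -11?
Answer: -118255/6 ≈ -19709.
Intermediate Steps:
w = -11/6 (w = (1/6)*(-11) = -11/6 ≈ -1.8333)
V(z, k) = k + z
u(a) = 95 - a
-19791 + u(V(w, 15)) = -19791 + (95 - (15 - 11/6)) = -19791 + (95 - 1*79/6) = -19791 + (95 - 79/6) = -19791 + 491/6 = -118255/6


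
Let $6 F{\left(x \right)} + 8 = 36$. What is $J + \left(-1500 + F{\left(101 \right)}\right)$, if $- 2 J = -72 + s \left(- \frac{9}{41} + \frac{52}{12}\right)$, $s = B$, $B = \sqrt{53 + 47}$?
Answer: $- \frac{60676}{41} \approx -1479.9$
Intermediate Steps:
$F{\left(x \right)} = \frac{14}{3}$ ($F{\left(x \right)} = - \frac{4}{3} + \frac{1}{6} \cdot 36 = - \frac{4}{3} + 6 = \frac{14}{3}$)
$B = 10$ ($B = \sqrt{100} = 10$)
$s = 10$
$J = \frac{1898}{123}$ ($J = - \frac{-72 + 10 \left(- \frac{9}{41} + \frac{52}{12}\right)}{2} = - \frac{-72 + 10 \left(\left(-9\right) \frac{1}{41} + 52 \cdot \frac{1}{12}\right)}{2} = - \frac{-72 + 10 \left(- \frac{9}{41} + \frac{13}{3}\right)}{2} = - \frac{-72 + 10 \cdot \frac{506}{123}}{2} = - \frac{-72 + \frac{5060}{123}}{2} = \left(- \frac{1}{2}\right) \left(- \frac{3796}{123}\right) = \frac{1898}{123} \approx 15.431$)
$J + \left(-1500 + F{\left(101 \right)}\right) = \frac{1898}{123} + \left(-1500 + \frac{14}{3}\right) = \frac{1898}{123} - \frac{4486}{3} = - \frac{60676}{41}$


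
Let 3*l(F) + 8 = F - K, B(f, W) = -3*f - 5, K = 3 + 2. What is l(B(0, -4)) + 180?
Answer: 174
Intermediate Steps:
K = 5
B(f, W) = -5 - 3*f
l(F) = -13/3 + F/3 (l(F) = -8/3 + (F - 1*5)/3 = -8/3 + (F - 5)/3 = -8/3 + (-5 + F)/3 = -8/3 + (-5/3 + F/3) = -13/3 + F/3)
l(B(0, -4)) + 180 = (-13/3 + (-5 - 3*0)/3) + 180 = (-13/3 + (-5 + 0)/3) + 180 = (-13/3 + (⅓)*(-5)) + 180 = (-13/3 - 5/3) + 180 = -6 + 180 = 174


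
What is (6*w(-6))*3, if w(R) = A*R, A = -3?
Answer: 324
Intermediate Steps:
w(R) = -3*R
(6*w(-6))*3 = (6*(-3*(-6)))*3 = (6*18)*3 = 108*3 = 324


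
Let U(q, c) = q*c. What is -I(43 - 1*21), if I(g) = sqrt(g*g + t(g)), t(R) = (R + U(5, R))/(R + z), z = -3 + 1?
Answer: -sqrt(12265)/5 ≈ -22.150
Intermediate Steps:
U(q, c) = c*q
z = -2
t(R) = 6*R/(-2 + R) (t(R) = (R + R*5)/(R - 2) = (R + 5*R)/(-2 + R) = (6*R)/(-2 + R) = 6*R/(-2 + R))
I(g) = sqrt(g**2 + 6*g/(-2 + g)) (I(g) = sqrt(g*g + 6*g/(-2 + g)) = sqrt(g**2 + 6*g/(-2 + g)))
-I(43 - 1*21) = -sqrt((43 - 1*21)*(6 + (43 - 1*21)*(-2 + (43 - 1*21)))/(-2 + (43 - 1*21))) = -sqrt((43 - 21)*(6 + (43 - 21)*(-2 + (43 - 21)))/(-2 + (43 - 21))) = -sqrt(22*(6 + 22*(-2 + 22))/(-2 + 22)) = -sqrt(22*(6 + 22*20)/20) = -sqrt(22*(1/20)*(6 + 440)) = -sqrt(22*(1/20)*446) = -sqrt(2453/5) = -sqrt(12265)/5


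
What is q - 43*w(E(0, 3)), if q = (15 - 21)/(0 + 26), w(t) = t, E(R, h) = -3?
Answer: 1674/13 ≈ 128.77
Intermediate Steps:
q = -3/13 (q = -6/26 = -6*1/26 = -3/13 ≈ -0.23077)
q - 43*w(E(0, 3)) = -3/13 - 43*(-3) = -3/13 + 129 = 1674/13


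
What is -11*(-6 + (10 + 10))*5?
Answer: -770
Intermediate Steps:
-11*(-6 + (10 + 10))*5 = -11*(-6 + 20)*5 = -154*5 = -11*70 = -770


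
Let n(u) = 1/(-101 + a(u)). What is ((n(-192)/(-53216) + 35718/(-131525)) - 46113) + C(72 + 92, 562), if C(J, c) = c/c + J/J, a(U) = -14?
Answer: -7423102758285919/160982391200 ≈ -46111.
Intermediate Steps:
C(J, c) = 2 (C(J, c) = 1 + 1 = 2)
n(u) = -1/115 (n(u) = 1/(-101 - 14) = 1/(-115) = -1/115)
((n(-192)/(-53216) + 35718/(-131525)) - 46113) + C(72 + 92, 562) = ((-1/115/(-53216) + 35718/(-131525)) - 46113) + 2 = ((-1/115*(-1/53216) + 35718*(-1/131525)) - 46113) + 2 = ((1/6119840 - 35718/131525) - 46113) + 2 = (-43717662719/160982391200 - 46113) + 2 = -7423424723068319/160982391200 + 2 = -7423102758285919/160982391200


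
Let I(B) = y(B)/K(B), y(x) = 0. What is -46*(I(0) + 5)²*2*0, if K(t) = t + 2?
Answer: 0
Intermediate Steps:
K(t) = 2 + t
I(B) = 0 (I(B) = 0/(2 + B) = 0)
-46*(I(0) + 5)²*2*0 = -46*(0 + 5)²*2*0 = -46*5²*2*0 = -46*25*2*0 = -2300*0 = -46*0 = 0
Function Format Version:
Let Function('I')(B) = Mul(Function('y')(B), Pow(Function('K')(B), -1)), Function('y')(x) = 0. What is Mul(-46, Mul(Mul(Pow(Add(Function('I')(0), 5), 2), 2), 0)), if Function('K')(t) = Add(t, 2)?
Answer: 0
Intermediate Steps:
Function('K')(t) = Add(2, t)
Function('I')(B) = 0 (Function('I')(B) = Mul(0, Pow(Add(2, B), -1)) = 0)
Mul(-46, Mul(Mul(Pow(Add(Function('I')(0), 5), 2), 2), 0)) = Mul(-46, Mul(Mul(Pow(Add(0, 5), 2), 2), 0)) = Mul(-46, Mul(Mul(Pow(5, 2), 2), 0)) = Mul(-46, Mul(Mul(25, 2), 0)) = Mul(-46, Mul(50, 0)) = Mul(-46, 0) = 0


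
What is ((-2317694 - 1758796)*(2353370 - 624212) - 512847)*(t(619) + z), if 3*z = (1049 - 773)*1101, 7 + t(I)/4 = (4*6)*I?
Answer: -1132672969638807696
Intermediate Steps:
t(I) = -28 + 96*I (t(I) = -28 + 4*((4*6)*I) = -28 + 4*(24*I) = -28 + 96*I)
z = 101292 (z = ((1049 - 773)*1101)/3 = (276*1101)/3 = (⅓)*303876 = 101292)
((-2317694 - 1758796)*(2353370 - 624212) - 512847)*(t(619) + z) = ((-2317694 - 1758796)*(2353370 - 624212) - 512847)*((-28 + 96*619) + 101292) = (-4076490*1729158 - 512847)*((-28 + 59424) + 101292) = (-7048895295420 - 512847)*(59396 + 101292) = -7048895808267*160688 = -1132672969638807696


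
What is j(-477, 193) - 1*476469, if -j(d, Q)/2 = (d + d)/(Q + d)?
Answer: -33829776/71 ≈ -4.7648e+5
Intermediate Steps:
j(d, Q) = -4*d/(Q + d) (j(d, Q) = -2*(d + d)/(Q + d) = -2*2*d/(Q + d) = -4*d/(Q + d))
j(-477, 193) - 1*476469 = -4*(-477)/(193 - 477) - 1*476469 = -4*(-477)/(-284) - 476469 = -4*(-477)*(-1/284) - 476469 = -477/71 - 476469 = -33829776/71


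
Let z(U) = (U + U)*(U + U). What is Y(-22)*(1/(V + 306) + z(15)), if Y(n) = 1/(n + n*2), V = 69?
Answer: -337501/24750 ≈ -13.636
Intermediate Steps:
Y(n) = 1/(3*n) (Y(n) = 1/(n + 2*n) = 1/(3*n))
z(U) = 4*U² (z(U) = (2*U)*(2*U) = 4*U²)
Y(-22)*(1/(V + 306) + z(15)) = ((⅓)/(-22))*(1/(69 + 306) + 4*15²) = ((⅓)*(-1/22))*(1/375 + 4*225) = -(1/375 + 900)/66 = -1/66*337501/375 = -337501/24750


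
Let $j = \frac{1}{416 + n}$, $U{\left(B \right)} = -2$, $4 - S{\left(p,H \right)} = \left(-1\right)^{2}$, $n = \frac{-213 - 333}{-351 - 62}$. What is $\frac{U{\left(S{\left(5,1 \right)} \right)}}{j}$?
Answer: $- \frac{49244}{59} \approx -834.64$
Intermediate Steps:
$n = \frac{78}{59}$ ($n = - \frac{546}{-413} = \left(-546\right) \left(- \frac{1}{413}\right) = \frac{78}{59} \approx 1.322$)
$S{\left(p,H \right)} = 3$ ($S{\left(p,H \right)} = 4 - \left(-1\right)^{2} = 4 - 1 = 3$)
$j = \frac{59}{24622}$ ($j = \frac{1}{416 + \frac{78}{59}} = \frac{1}{\frac{24622}{59}} = \frac{59}{24622} \approx 0.0023962$)
$\frac{U{\left(S{\left(5,1 \right)} \right)}}{j} = - \frac{2}{\frac{59}{24622}} = \left(-2\right) \frac{24622}{59} = - \frac{49244}{59}$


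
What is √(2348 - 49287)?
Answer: I*√46939 ≈ 216.65*I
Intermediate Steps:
√(2348 - 49287) = √(-46939) = I*√46939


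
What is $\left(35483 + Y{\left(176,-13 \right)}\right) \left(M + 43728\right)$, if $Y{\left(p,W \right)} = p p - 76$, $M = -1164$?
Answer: $2825526012$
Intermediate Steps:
$Y{\left(p,W \right)} = -76 + p^{2}$ ($Y{\left(p,W \right)} = p^{2} - 76 = -76 + p^{2}$)
$\left(35483 + Y{\left(176,-13 \right)}\right) \left(M + 43728\right) = \left(35483 - \left(76 - 176^{2}\right)\right) \left(-1164 + 43728\right) = \left(35483 + \left(-76 + 30976\right)\right) 42564 = \left(35483 + 30900\right) 42564 = 66383 \cdot 42564 = 2825526012$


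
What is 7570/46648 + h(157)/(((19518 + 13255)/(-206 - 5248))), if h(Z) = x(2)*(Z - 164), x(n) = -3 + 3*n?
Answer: 2795436821/764397452 ≈ 3.6570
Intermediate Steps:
h(Z) = -492 + 3*Z (h(Z) = (-3 + 3*2)*(Z - 164) = (-3 + 6)*(-164 + Z) = 3*(-164 + Z) = -492 + 3*Z)
7570/46648 + h(157)/(((19518 + 13255)/(-206 - 5248))) = 7570/46648 + (-492 + 3*157)/(((19518 + 13255)/(-206 - 5248))) = 7570*(1/46648) + (-492 + 471)/((32773/(-5454))) = 3785/23324 - 21/(32773*(-1/5454)) = 3785/23324 - 21/(-32773/5454) = 3785/23324 - 21*(-5454/32773) = 3785/23324 + 114534/32773 = 2795436821/764397452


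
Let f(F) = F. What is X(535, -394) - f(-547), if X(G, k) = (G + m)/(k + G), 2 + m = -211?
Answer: 77449/141 ≈ 549.28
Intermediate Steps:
m = -213 (m = -2 - 211 = -213)
X(G, k) = (-213 + G)/(G + k) (X(G, k) = (G - 213)/(k + G) = (-213 + G)/(G + k))
X(535, -394) - f(-547) = (-213 + 535)/(535 - 394) - 1*(-547) = 322/141 + 547 = 77449/141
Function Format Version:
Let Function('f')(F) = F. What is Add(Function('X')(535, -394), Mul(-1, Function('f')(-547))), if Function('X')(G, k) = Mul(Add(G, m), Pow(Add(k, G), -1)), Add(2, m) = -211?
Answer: Rational(77449, 141) ≈ 549.28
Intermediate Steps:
m = -213 (m = Add(-2, -211) = -213)
Function('X')(G, k) = Mul(Pow(Add(G, k), -1), Add(-213, G)) (Function('X')(G, k) = Mul(Add(G, -213), Pow(Add(k, G), -1)) = Mul(Add(-213, G), Pow(Add(G, k), -1)) = Mul(Pow(Add(G, k), -1), Add(-213, G)))
Add(Function('X')(535, -394), Mul(-1, Function('f')(-547))) = Add(Mul(Pow(Add(535, -394), -1), Add(-213, 535)), Mul(-1, -547)) = Add(Mul(Pow(141, -1), 322), 547) = Add(Mul(Rational(1, 141), 322), 547) = Add(Rational(322, 141), 547) = Rational(77449, 141)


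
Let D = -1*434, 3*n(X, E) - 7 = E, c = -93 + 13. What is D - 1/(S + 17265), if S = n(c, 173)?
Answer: -7519051/17325 ≈ -434.00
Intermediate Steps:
c = -80
n(X, E) = 7/3 + E/3
S = 60 (S = 7/3 + (1/3)*173 = 7/3 + 173/3 = 60)
D = -434
D - 1/(S + 17265) = -434 - 1/(60 + 17265) = -434 - 1/17325 = -7519051/17325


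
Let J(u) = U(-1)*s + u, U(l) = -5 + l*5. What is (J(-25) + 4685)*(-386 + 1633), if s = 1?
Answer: 5798550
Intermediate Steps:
U(l) = -5 + 5*l
J(u) = -10 + u (J(u) = (-5 + 5*(-1))*1 + u = (-5 - 5)*1 + u = -10*1 + u = -10 + u)
(J(-25) + 4685)*(-386 + 1633) = ((-10 - 25) + 4685)*(-386 + 1633) = (-35 + 4685)*1247 = 4650*1247 = 5798550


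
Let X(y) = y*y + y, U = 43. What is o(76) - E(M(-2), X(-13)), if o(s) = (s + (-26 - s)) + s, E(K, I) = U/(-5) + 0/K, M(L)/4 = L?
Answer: 293/5 ≈ 58.600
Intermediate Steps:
M(L) = 4*L
X(y) = y + y**2 (X(y) = y**2 + y = y + y**2)
E(K, I) = -43/5 (E(K, I) = 43/(-5) + 0/K = 43*(-1/5) + 0 = -43/5 + 0 = -43/5)
o(s) = -26 + s
o(76) - E(M(-2), X(-13)) = (-26 + 76) - 1*(-43/5) = 50 + 43/5 = 293/5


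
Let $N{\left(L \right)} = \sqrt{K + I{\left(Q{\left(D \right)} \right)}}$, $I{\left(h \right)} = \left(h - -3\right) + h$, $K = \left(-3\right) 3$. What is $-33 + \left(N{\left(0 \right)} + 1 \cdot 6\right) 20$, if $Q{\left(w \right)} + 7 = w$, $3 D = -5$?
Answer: $87 + \frac{20 i \sqrt{210}}{3} \approx 87.0 + 96.609 i$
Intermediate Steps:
$D = - \frac{5}{3}$ ($D = \frac{1}{3} \left(-5\right) = - \frac{5}{3} \approx -1.6667$)
$Q{\left(w \right)} = -7 + w$
$K = -9$
$I{\left(h \right)} = 3 + 2 h$ ($I{\left(h \right)} = \left(h + 3\right) + h = \left(3 + h\right) + h = 3 + 2 h$)
$N{\left(L \right)} = \frac{i \sqrt{210}}{3}$ ($N{\left(L \right)} = \sqrt{-9 + \left(3 + 2 \left(-7 - \frac{5}{3}\right)\right)} = \sqrt{-9 + \left(3 + 2 \left(- \frac{26}{3}\right)\right)} = \sqrt{-9 + \left(3 - \frac{52}{3}\right)} = \sqrt{-9 - \frac{43}{3}} = \sqrt{- \frac{70}{3}} = \frac{i \sqrt{210}}{3}$)
$-33 + \left(N{\left(0 \right)} + 1 \cdot 6\right) 20 = -33 + \left(\frac{i \sqrt{210}}{3} + 1 \cdot 6\right) 20 = -33 + \left(\frac{i \sqrt{210}}{3} + 6\right) 20 = -33 + \left(6 + \frac{i \sqrt{210}}{3}\right) 20 = -33 + \left(120 + \frac{20 i \sqrt{210}}{3}\right) = 87 + \frac{20 i \sqrt{210}}{3}$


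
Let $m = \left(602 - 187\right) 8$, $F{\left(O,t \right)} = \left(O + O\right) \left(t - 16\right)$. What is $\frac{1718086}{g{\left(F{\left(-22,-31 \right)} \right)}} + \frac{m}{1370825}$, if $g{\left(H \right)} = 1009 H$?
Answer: $\frac{236212279279}{286037989490} \approx 0.82581$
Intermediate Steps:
$F{\left(O,t \right)} = 2 O \left(-16 + t\right)$
$m = 3320$ ($m = 415 \cdot 8 = 3320$)
$\frac{1718086}{g{\left(F{\left(-22,-31 \right)} \right)}} + \frac{m}{1370825} = \frac{1718086}{1009 \cdot 2 \left(-22\right) \left(-16 - 31\right)} + \frac{3320}{1370825} = \frac{1718086}{1009 \cdot 2 \left(-22\right) \left(-47\right)} + 3320 \cdot \frac{1}{1370825} = \frac{1718086}{1009 \cdot 2068} + \frac{664}{274165} = \frac{1718086}{2086612} + \frac{664}{274165} = 1718086 \cdot \frac{1}{2086612} + \frac{664}{274165} = \frac{859043}{1043306} + \frac{664}{274165} = \frac{236212279279}{286037989490}$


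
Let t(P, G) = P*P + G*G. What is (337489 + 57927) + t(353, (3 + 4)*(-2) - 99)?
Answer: 532794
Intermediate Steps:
t(P, G) = G² + P² (t(P, G) = P² + G² = G² + P²)
(337489 + 57927) + t(353, (3 + 4)*(-2) - 99) = (337489 + 57927) + (((3 + 4)*(-2) - 99)² + 353²) = 395416 + ((7*(-2) - 99)² + 124609) = 395416 + ((-14 - 99)² + 124609) = 395416 + ((-113)² + 124609) = 395416 + (12769 + 124609) = 395416 + 137378 = 532794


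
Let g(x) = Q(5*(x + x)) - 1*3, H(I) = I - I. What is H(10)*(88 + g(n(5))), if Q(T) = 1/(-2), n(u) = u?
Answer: 0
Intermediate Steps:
H(I) = 0
Q(T) = -½
g(x) = -7/2 (g(x) = -½ - 1*3 = -½ - 3 = -7/2)
H(10)*(88 + g(n(5))) = 0*(88 - 7/2) = 0*(169/2) = 0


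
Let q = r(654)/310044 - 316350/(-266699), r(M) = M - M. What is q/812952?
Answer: 17575/12045193636 ≈ 1.4591e-6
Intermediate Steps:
r(M) = 0
q = 316350/266699 (q = 0/310044 - 316350/(-266699) = 0*(1/310044) - 316350*(-1/266699) = 0 + 316350/266699 = 316350/266699 ≈ 1.1862)
q/812952 = (316350/266699)/812952 = (316350/266699)*(1/812952) = 17575/12045193636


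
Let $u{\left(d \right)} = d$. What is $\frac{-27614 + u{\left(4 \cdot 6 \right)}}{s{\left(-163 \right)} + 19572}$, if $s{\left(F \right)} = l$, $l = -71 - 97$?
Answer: $- \frac{13795}{9702} \approx -1.4219$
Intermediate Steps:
$l = -168$
$s{\left(F \right)} = -168$
$\frac{-27614 + u{\left(4 \cdot 6 \right)}}{s{\left(-163 \right)} + 19572} = \frac{-27614 + 4 \cdot 6}{-168 + 19572} = \frac{-27614 + 24}{19404} = \left(-27590\right) \frac{1}{19404} = - \frac{13795}{9702}$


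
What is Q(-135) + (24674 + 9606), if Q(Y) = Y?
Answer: 34145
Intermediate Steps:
Q(-135) + (24674 + 9606) = -135 + (24674 + 9606) = -135 + 34280 = 34145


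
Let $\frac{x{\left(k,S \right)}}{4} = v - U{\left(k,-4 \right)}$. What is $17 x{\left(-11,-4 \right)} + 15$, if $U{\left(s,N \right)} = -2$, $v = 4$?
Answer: $423$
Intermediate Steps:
$x{\left(k,S \right)} = 24$ ($x{\left(k,S \right)} = 4 \left(4 - -2\right) = 4 \left(4 + 2\right) = 4 \cdot 6 = 24$)
$17 x{\left(-11,-4 \right)} + 15 = 17 \cdot 24 + 15 = 408 + 15 = 423$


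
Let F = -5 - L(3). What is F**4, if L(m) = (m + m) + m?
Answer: 38416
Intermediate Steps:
L(m) = 3*m (L(m) = 2*m + m = 3*m)
F = -14 (F = -5 - 3*3 = -5 - 1*9 = -5 - 9 = -14)
F**4 = (-14)**4 = 38416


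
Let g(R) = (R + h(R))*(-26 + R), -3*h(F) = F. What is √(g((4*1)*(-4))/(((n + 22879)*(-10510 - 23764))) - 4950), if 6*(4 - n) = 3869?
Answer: I*√25880654481886455975462/2286572773 ≈ 70.356*I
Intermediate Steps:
n = -3845/6 (n = 4 - ⅙*3869 = 4 - 3869/6 = -3845/6 ≈ -640.83)
h(F) = -F/3
g(R) = 2*R*(-26 + R)/3 (g(R) = (R - R/3)*(-26 + R) = (2*R/3)*(-26 + R) = 2*R*(-26 + R)/3)
√(g((4*1)*(-4))/(((n + 22879)*(-10510 - 23764))) - 4950) = √((2*((4*1)*(-4))*(-26 + (4*1)*(-4))/3)/(((-3845/6 + 22879)*(-10510 - 23764))) - 4950) = √((2*(4*(-4))*(-26 + 4*(-4))/3)/(((133429/6)*(-34274))) - 4950) = √(((⅔)*(-16)*(-26 - 16))/(-2286572773/3) - 4950) = √(((⅔)*(-16)*(-42))*(-3/2286572773) - 4950) = √(448*(-3/2286572773) - 4950) = √(-1344/2286572773 - 4950) = √(-11318535227694/2286572773) = I*√25880654481886455975462/2286572773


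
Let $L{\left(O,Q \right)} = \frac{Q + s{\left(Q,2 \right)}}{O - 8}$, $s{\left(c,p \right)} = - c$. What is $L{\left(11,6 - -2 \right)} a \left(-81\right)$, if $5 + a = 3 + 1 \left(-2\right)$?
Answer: $0$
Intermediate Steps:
$a = -4$ ($a = -5 + \left(3 + 1 \left(-2\right)\right) = -5 + \left(3 - 2\right) = -5 + 1 = -4$)
$L{\left(O,Q \right)} = 0$ ($L{\left(O,Q \right)} = \frac{Q - Q}{O - 8} = \frac{0}{-8 + O} = 0$)
$L{\left(11,6 - -2 \right)} a \left(-81\right) = 0 \left(-4\right) \left(-81\right) = 0 \left(-81\right) = 0$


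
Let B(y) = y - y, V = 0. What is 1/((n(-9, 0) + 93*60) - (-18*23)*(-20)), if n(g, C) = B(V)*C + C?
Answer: -1/2700 ≈ -0.00037037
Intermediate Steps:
B(y) = 0
n(g, C) = C (n(g, C) = 0*C + C = 0 + C = C)
1/((n(-9, 0) + 93*60) - (-18*23)*(-20)) = 1/((0 + 93*60) - (-18*23)*(-20)) = 1/((0 + 5580) - (-414)*(-20)) = 1/(5580 - 1*8280) = 1/(5580 - 8280) = 1/(-2700) = -1/2700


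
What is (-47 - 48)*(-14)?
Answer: 1330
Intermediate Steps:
(-47 - 48)*(-14) = -95*(-14) = 1330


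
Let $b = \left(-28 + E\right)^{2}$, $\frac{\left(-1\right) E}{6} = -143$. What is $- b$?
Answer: $-688900$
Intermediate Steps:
$E = 858$ ($E = \left(-6\right) \left(-143\right) = 858$)
$b = 688900$ ($b = \left(-28 + 858\right)^{2} = 830^{2} = 688900$)
$- b = \left(-1\right) 688900 = -688900$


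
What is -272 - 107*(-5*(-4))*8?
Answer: -17392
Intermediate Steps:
-272 - 107*(-5*(-4))*8 = -272 - 2140*8 = -272 - 107*160 = -272 - 17120 = -17392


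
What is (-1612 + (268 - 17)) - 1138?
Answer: -2499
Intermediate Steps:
(-1612 + (268 - 17)) - 1138 = (-1612 + 251) - 1138 = -1361 - 1138 = -2499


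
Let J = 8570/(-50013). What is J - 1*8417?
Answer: -420967991/50013 ≈ -8417.2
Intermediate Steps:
J = -8570/50013 (J = 8570*(-1/50013) = -8570/50013 ≈ -0.17136)
J - 1*8417 = -8570/50013 - 1*8417 = -8570/50013 - 8417 = -420967991/50013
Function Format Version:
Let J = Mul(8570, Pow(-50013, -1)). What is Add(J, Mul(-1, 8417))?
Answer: Rational(-420967991, 50013) ≈ -8417.2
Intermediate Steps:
J = Rational(-8570, 50013) (J = Mul(8570, Rational(-1, 50013)) = Rational(-8570, 50013) ≈ -0.17136)
Add(J, Mul(-1, 8417)) = Add(Rational(-8570, 50013), Mul(-1, 8417)) = Add(Rational(-8570, 50013), -8417) = Rational(-420967991, 50013)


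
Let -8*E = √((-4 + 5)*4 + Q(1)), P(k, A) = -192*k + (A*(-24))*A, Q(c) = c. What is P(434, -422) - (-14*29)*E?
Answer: -4357344 - 203*√5/4 ≈ -4.3575e+6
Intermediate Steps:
P(k, A) = -192*k - 24*A² (P(k, A) = -192*k + (-24*A)*A = -192*k - 24*A²)
E = -√5/8 (E = -√((-4 + 5)*4 + 1)/8 = -√(1*4 + 1)/8 = -√(4 + 1)/8 = -√5/8 ≈ -0.27951)
P(434, -422) - (-14*29)*E = (-192*434 - 24*(-422)²) - (-14*29)*(-√5/8) = (-83328 - 24*178084) - (-406)*(-√5/8) = (-83328 - 4274016) - 203*√5/4 = -4357344 - 203*√5/4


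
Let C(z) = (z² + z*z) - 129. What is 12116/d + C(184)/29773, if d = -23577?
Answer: 64877617/36945159 ≈ 1.7561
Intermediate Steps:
C(z) = -129 + 2*z² (C(z) = (z² + z²) - 129 = 2*z² - 129 = -129 + 2*z²)
12116/d + C(184)/29773 = 12116/(-23577) + (-129 + 2*184²)/29773 = 12116*(-1/23577) + (-129 + 2*33856)*(1/29773) = -12116/23577 + (-129 + 67712)*(1/29773) = -12116/23577 + 67583*(1/29773) = -12116/23577 + 3557/1567 = 64877617/36945159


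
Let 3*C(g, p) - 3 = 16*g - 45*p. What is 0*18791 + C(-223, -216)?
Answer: 6155/3 ≈ 2051.7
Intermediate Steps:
C(g, p) = 1 - 15*p + 16*g/3 (C(g, p) = 1 + (16*g - 45*p)/3 = 1 + (-45*p + 16*g)/3 = 1 + (-15*p + 16*g/3) = 1 - 15*p + 16*g/3)
0*18791 + C(-223, -216) = 0*18791 + (1 - 15*(-216) + (16/3)*(-223)) = 0 + (1 + 3240 - 3568/3) = 0 + 6155/3 = 6155/3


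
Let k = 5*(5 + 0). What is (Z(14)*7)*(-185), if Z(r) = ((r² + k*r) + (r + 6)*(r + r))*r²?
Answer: -280724920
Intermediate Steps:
k = 25 (k = 5*5 = 25)
Z(r) = r²*(r² + 25*r + 2*r*(6 + r)) (Z(r) = ((r² + 25*r) + (r + 6)*(r + r))*r² = ((r² + 25*r) + (6 + r)*(2*r))*r² = ((r² + 25*r) + 2*r*(6 + r))*r² = (r² + 25*r + 2*r*(6 + r))*r² = r²*(r² + 25*r + 2*r*(6 + r)))
(Z(14)*7)*(-185) = ((14³*(37 + 3*14))*7)*(-185) = ((2744*(37 + 42))*7)*(-185) = ((2744*79)*7)*(-185) = (216776*7)*(-185) = 1517432*(-185) = -280724920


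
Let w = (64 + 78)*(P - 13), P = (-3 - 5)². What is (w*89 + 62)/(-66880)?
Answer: -1465/152 ≈ -9.6382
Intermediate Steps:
P = 64 (P = (-8)² = 64)
w = 7242 (w = (64 + 78)*(64 - 13) = 142*51 = 7242)
(w*89 + 62)/(-66880) = (7242*89 + 62)/(-66880) = (644538 + 62)*(-1/66880) = 644600*(-1/66880) = -1465/152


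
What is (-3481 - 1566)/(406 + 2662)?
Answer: -5047/3068 ≈ -1.6450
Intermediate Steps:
(-3481 - 1566)/(406 + 2662) = -5047/3068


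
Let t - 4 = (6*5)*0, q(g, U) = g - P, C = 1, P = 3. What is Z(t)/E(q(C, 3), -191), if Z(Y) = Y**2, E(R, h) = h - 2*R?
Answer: -16/187 ≈ -0.085562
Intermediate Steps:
q(g, U) = -3 + g (q(g, U) = g - 1*3 = g - 3 = -3 + g)
t = 4 (t = 4 + (6*5)*0 = 4 + 30*0 = 4 + 0 = 4)
Z(t)/E(q(C, 3), -191) = 4**2/(-191 - 2*(-3 + 1)) = 16/(-191 - 2*(-2)) = 16/(-191 + 4) = 16/(-187) = 16*(-1/187) = -16/187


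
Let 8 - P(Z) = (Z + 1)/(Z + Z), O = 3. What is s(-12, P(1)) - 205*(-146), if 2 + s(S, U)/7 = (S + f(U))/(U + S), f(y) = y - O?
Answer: 149636/5 ≈ 29927.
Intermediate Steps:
f(y) = -3 + y (f(y) = y - 1*3 = y - 3 = -3 + y)
P(Z) = 8 - (1 + Z)/(2*Z) (P(Z) = 8 - (Z + 1)/(Z + Z) = 8 - (1 + Z)/(2*Z))
s(S, U) = -14 + 7*(-3 + S + U)/(S + U) (s(S, U) = -14 + 7*((S + (-3 + U))/(U + S)) = -14 + 7*((-3 + S + U)/(S + U)) = -14 + 7*(-3 + S + U)/(S + U))
s(-12, P(1)) - 205*(-146) = 7*(-3 - 1*(-12) - (-1 + 15*1)/(2*1))/(-12 + (½)*(-1 + 15*1)/1) - 205*(-146) = 7*(-3 + 12 - (-1 + 15)/2)/(-12 + (½)*1*(-1 + 15)) + 29930 = 7*(-3 + 12 - 14/2)/(-12 + (½)*1*14) + 29930 = 7*(-3 + 12 - 1*7)/(-12 + 7) + 29930 = 7*(-3 + 12 - 7)/(-5) + 29930 = 7*(-⅕)*2 + 29930 = -14/5 + 29930 = 149636/5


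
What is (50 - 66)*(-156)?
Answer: 2496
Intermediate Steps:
(50 - 66)*(-156) = -16*(-156) = 2496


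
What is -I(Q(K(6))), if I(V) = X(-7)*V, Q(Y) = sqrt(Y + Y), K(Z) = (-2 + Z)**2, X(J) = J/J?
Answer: -4*sqrt(2) ≈ -5.6569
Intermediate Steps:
X(J) = 1
Q(Y) = sqrt(2)*sqrt(Y) (Q(Y) = sqrt(2*Y) = sqrt(2)*sqrt(Y))
I(V) = V (I(V) = 1*V = V)
-I(Q(K(6))) = -sqrt(2)*sqrt((-2 + 6)**2) = -sqrt(2)*sqrt(4**2) = -sqrt(2)*sqrt(16) = -sqrt(2)*4 = -4*sqrt(2)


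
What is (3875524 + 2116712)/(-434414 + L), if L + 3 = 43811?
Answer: -998706/65101 ≈ -15.341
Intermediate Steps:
L = 43808 (L = -3 + 43811 = 43808)
(3875524 + 2116712)/(-434414 + L) = (3875524 + 2116712)/(-434414 + 43808) = 5992236/(-390606) = 5992236*(-1/390606) = -998706/65101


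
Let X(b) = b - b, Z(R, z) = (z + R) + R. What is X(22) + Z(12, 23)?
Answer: 47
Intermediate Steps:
Z(R, z) = z + 2*R (Z(R, z) = (R + z) + R = z + 2*R)
X(b) = 0
X(22) + Z(12, 23) = 0 + (23 + 2*12) = 0 + (23 + 24) = 0 + 47 = 47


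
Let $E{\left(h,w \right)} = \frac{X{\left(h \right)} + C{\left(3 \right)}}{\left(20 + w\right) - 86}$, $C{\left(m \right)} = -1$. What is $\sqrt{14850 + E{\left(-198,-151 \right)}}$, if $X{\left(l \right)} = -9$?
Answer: $\frac{2 \sqrt{174818455}}{217} \approx 121.86$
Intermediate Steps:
$E{\left(h,w \right)} = - \frac{10}{-66 + w}$ ($E{\left(h,w \right)} = \frac{-9 - 1}{\left(20 + w\right) - 86} = - \frac{10}{-66 + w}$)
$\sqrt{14850 + E{\left(-198,-151 \right)}} = \sqrt{14850 - \frac{10}{-66 - 151}} = \sqrt{14850 - \frac{10}{-217}} = \sqrt{14850 - - \frac{10}{217}} = \sqrt{14850 + \frac{10}{217}} = \sqrt{\frac{3222460}{217}} = \frac{2 \sqrt{174818455}}{217}$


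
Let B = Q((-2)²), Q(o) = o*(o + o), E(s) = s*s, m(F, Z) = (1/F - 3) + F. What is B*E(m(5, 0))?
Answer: 3872/25 ≈ 154.88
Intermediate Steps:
m(F, Z) = -3 + F + 1/F (m(F, Z) = (-3 + 1/F) + F = -3 + F + 1/F)
E(s) = s²
Q(o) = 2*o² (Q(o) = o*(2*o) = 2*o²)
B = 32 (B = 2*((-2)²)² = 2*4² = 2*16 = 32)
B*E(m(5, 0)) = 32*(-3 + 5 + 1/5)² = 32*(-3 + 5 + ⅕)² = 32*(11/5)² = 32*(121/25) = 3872/25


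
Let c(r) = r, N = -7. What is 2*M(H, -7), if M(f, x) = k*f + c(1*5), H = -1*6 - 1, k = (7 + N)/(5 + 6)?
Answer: 10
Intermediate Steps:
k = 0 (k = (7 - 7)/(5 + 6) = 0/11 = 0*(1/11) = 0)
H = -7 (H = -6 - 1 = -7)
M(f, x) = 5 (M(f, x) = 0*f + 1*5 = 0 + 5 = 5)
2*M(H, -7) = 2*5 = 10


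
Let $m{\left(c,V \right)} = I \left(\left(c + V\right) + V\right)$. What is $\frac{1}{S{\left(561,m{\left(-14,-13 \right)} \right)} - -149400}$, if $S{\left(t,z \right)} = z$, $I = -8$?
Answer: $\frac{1}{149720} \approx 6.6791 \cdot 10^{-6}$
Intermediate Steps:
$m{\left(c,V \right)} = - 16 V - 8 c$ ($m{\left(c,V \right)} = - 8 \left(\left(c + V\right) + V\right) = - 8 \left(\left(V + c\right) + V\right) = - 8 \left(c + 2 V\right) = - 16 V - 8 c$)
$\frac{1}{S{\left(561,m{\left(-14,-13 \right)} \right)} - -149400} = \frac{1}{\left(\left(-16\right) \left(-13\right) - -112\right) - -149400} = \frac{1}{\left(208 + 112\right) + 149400} = \frac{1}{320 + 149400} = \frac{1}{149720}$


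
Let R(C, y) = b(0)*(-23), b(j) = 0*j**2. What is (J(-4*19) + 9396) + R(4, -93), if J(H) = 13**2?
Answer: 9565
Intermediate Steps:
b(j) = 0
J(H) = 169
R(C, y) = 0 (R(C, y) = 0*(-23) = 0)
(J(-4*19) + 9396) + R(4, -93) = (169 + 9396) + 0 = 9565 + 0 = 9565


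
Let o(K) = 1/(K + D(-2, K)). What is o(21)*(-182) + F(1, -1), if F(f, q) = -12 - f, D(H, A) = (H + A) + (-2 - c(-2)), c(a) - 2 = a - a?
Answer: -325/18 ≈ -18.056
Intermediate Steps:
c(a) = 2 (c(a) = 2 + (a - a) = 2 + 0 = 2)
D(H, A) = -4 + A + H (D(H, A) = (H + A) + (-2 - 1*2) = (A + H) + (-2 - 2) = (A + H) - 4 = -4 + A + H)
o(K) = 1/(-6 + 2*K) (o(K) = 1/(K + (-4 + K - 2)) = 1/(K + (-6 + K)) = 1/(-6 + 2*K))
o(21)*(-182) + F(1, -1) = (1/(2*(-3 + 21)))*(-182) + (-12 - 1*1) = ((½)/18)*(-182) + (-12 - 1) = ((½)*(1/18))*(-182) - 13 = (1/36)*(-182) - 13 = -91/18 - 13 = -325/18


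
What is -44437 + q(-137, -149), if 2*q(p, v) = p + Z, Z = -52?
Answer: -89063/2 ≈ -44532.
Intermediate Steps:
q(p, v) = -26 + p/2 (q(p, v) = (p - 52)/2 = (-52 + p)/2 = -26 + p/2)
-44437 + q(-137, -149) = -44437 + (-26 + (1/2)*(-137)) = -44437 + (-26 - 137/2) = -44437 - 189/2 = -89063/2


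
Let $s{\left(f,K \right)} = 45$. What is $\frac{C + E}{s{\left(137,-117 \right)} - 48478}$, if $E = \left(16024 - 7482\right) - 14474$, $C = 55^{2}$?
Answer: $\frac{171}{2849} \approx 0.060021$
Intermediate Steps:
$C = 3025$
$E = -5932$ ($E = 8542 - 14474 = -5932$)
$\frac{C + E}{s{\left(137,-117 \right)} - 48478} = \frac{3025 - 5932}{45 - 48478} = - \frac{2907}{-48433} = \left(-2907\right) \left(- \frac{1}{48433}\right) = \frac{171}{2849}$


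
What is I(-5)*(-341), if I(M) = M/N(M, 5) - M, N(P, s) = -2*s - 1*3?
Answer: -23870/13 ≈ -1836.2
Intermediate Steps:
N(P, s) = -3 - 2*s (N(P, s) = -2*s - 3 = -3 - 2*s)
I(M) = -14*M/13 (I(M) = M/(-3 - 2*5) - M = M/(-3 - 10) - M = M/(-13) - M = M*(-1/13) - M = -M/13 - M = -14*M/13)
I(-5)*(-341) = -14/13*(-5)*(-341) = (70/13)*(-341) = -23870/13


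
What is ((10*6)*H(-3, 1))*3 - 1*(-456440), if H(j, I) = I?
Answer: 456620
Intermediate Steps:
((10*6)*H(-3, 1))*3 - 1*(-456440) = ((10*6)*1)*3 - 1*(-456440) = (60*1)*3 + 456440 = 60*3 + 456440 = 180 + 456440 = 456620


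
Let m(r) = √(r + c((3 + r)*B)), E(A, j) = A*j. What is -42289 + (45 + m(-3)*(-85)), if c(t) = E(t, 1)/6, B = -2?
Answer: -42244 - 85*I*√3 ≈ -42244.0 - 147.22*I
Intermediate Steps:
c(t) = t/6 (c(t) = (t*1)/6 = t*(⅙) = t/6)
m(r) = √(-1 + 2*r/3) (m(r) = √(r + ((3 + r)*(-2))/6) = √(r + (-6 - 2*r)/6) = √(r + (-1 - r/3)) = √(-1 + 2*r/3))
-42289 + (45 + m(-3)*(-85)) = -42289 + (45 + (√(-9 + 6*(-3))/3)*(-85)) = -42289 + (45 + (√(-9 - 18)/3)*(-85)) = -42289 + (45 + (√(-27)/3)*(-85)) = -42289 + (45 + ((3*I*√3)/3)*(-85)) = -42289 + (45 + (I*√3)*(-85)) = -42289 + (45 - 85*I*√3) = -42244 - 85*I*√3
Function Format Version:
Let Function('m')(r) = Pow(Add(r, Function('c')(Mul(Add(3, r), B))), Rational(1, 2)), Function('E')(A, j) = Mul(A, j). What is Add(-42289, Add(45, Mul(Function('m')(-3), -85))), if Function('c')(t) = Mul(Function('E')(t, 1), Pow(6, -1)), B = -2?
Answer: Add(-42244, Mul(-85, I, Pow(3, Rational(1, 2)))) ≈ Add(-42244., Mul(-147.22, I))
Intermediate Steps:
Function('c')(t) = Mul(Rational(1, 6), t) (Function('c')(t) = Mul(Mul(t, 1), Pow(6, -1)) = Mul(t, Rational(1, 6)) = Mul(Rational(1, 6), t))
Function('m')(r) = Pow(Add(-1, Mul(Rational(2, 3), r)), Rational(1, 2)) (Function('m')(r) = Pow(Add(r, Mul(Rational(1, 6), Mul(Add(3, r), -2))), Rational(1, 2)) = Pow(Add(r, Mul(Rational(1, 6), Add(-6, Mul(-2, r)))), Rational(1, 2)) = Pow(Add(r, Add(-1, Mul(Rational(-1, 3), r))), Rational(1, 2)) = Pow(Add(-1, Mul(Rational(2, 3), r)), Rational(1, 2)))
Add(-42289, Add(45, Mul(Function('m')(-3), -85))) = Add(-42289, Add(45, Mul(Mul(Rational(1, 3), Pow(Add(-9, Mul(6, -3)), Rational(1, 2))), -85))) = Add(-42289, Add(45, Mul(Mul(Rational(1, 3), Pow(Add(-9, -18), Rational(1, 2))), -85))) = Add(-42289, Add(45, Mul(Mul(Rational(1, 3), Pow(-27, Rational(1, 2))), -85))) = Add(-42289, Add(45, Mul(Mul(Rational(1, 3), Mul(3, I, Pow(3, Rational(1, 2)))), -85))) = Add(-42289, Add(45, Mul(Mul(I, Pow(3, Rational(1, 2))), -85))) = Add(-42289, Add(45, Mul(-85, I, Pow(3, Rational(1, 2))))) = Add(-42244, Mul(-85, I, Pow(3, Rational(1, 2))))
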